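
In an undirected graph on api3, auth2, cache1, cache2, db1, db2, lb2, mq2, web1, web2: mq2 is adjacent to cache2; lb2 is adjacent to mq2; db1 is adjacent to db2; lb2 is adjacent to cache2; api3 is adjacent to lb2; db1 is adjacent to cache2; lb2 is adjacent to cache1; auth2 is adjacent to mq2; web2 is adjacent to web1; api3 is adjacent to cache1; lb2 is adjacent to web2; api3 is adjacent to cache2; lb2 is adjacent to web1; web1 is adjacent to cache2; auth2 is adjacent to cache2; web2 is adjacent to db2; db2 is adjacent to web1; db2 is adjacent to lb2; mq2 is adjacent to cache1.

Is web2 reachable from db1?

Yes

Explore from db1.
Distance 1: reach cache2, db2.
Distance 2: reach api3, auth2, lb2, mq2, web1, web2.
Found web2.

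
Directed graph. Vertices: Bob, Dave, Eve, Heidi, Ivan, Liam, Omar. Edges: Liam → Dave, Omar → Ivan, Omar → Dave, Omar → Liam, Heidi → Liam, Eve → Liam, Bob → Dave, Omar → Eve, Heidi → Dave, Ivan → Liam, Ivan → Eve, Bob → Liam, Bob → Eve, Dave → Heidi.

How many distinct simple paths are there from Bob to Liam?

3

Bob→Dave→Heidi→Liam
Bob→Eve→Liam
Bob→Liam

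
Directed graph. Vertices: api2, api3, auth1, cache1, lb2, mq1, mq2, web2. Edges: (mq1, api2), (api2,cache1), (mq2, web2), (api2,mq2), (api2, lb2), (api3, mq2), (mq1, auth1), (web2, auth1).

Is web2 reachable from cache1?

No

cache1 has no outgoing edges, so nothing is reachable from it.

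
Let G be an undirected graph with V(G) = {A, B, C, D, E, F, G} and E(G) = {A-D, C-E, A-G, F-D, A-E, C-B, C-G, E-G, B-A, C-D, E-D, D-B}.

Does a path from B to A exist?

Explore from B.
Distance 1: reach A, C, D.
Found A.

Yes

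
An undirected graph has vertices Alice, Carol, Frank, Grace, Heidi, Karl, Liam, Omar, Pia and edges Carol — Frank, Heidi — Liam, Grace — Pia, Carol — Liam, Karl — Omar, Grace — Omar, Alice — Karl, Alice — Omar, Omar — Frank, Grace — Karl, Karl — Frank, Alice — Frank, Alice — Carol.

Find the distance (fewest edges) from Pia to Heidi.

6

Distance 0: Pia.
Distance 1: Grace.
Distance 2: Karl, Omar.
Distance 3: Alice, Frank.
Distance 4: Carol.
Distance 5: Liam.
Distance 6: Heidi — contains Heidi.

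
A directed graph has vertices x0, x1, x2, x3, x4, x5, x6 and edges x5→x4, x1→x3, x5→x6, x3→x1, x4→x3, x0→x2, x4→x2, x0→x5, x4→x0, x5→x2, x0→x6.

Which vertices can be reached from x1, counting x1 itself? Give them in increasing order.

Start at x1.
Its neighbours: x3.
Nothing further is reachable.

x1, x3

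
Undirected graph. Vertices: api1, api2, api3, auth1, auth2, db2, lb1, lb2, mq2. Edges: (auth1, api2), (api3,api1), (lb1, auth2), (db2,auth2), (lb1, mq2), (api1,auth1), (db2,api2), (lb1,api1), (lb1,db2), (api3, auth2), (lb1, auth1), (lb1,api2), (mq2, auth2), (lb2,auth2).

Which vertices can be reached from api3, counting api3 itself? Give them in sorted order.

api1, api2, api3, auth1, auth2, db2, lb1, lb2, mq2

Start at api3.
Its neighbours: api1, auth2.
Then their neighbours: auth1, db2, lb1, lb2, mq2.
Then next layer: api2.
Every vertex is now reached.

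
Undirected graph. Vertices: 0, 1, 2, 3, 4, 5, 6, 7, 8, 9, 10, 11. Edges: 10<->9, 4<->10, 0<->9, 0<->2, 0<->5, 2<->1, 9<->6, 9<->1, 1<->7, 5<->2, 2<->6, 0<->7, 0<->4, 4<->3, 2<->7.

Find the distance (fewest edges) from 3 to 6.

Distance 0: 3.
Distance 1: 4.
Distance 2: 0, 10.
Distance 3: 2, 5, 7, 9.
Distance 4: 1, 6 — contains 6.

4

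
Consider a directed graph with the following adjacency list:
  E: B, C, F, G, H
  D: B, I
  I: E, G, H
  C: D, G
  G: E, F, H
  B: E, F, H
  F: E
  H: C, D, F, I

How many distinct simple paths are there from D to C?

D→B→E→C
D→B→E→G→H→C
D→B→E→H→C
D→B→F→E→C
D→B→F→E→G→H→C
D→B→F→E→H→C
D→B→H→C
D→B→H→F→E→C
... and 17 more.

25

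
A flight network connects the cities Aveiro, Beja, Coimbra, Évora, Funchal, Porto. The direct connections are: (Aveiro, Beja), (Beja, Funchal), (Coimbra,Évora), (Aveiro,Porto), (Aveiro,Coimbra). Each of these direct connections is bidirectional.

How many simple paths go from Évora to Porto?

Évora–Coimbra–Aveiro–Porto

1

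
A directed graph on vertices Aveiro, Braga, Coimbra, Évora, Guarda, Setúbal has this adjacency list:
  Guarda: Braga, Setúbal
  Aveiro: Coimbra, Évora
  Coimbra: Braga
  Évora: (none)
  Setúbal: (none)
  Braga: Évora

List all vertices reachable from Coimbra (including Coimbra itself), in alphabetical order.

Braga, Coimbra, Évora

Start at Coimbra.
Its neighbours: Braga.
Then their neighbours: Évora.
Nothing further is reachable.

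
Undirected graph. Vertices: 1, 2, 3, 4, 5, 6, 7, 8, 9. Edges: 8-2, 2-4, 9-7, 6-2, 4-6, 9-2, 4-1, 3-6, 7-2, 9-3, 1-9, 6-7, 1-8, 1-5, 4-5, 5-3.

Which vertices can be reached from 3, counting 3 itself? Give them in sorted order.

1, 2, 3, 4, 5, 6, 7, 8, 9

Start at 3.
Its neighbours: 5, 6, 9.
Then their neighbours: 1, 2, 4, 7.
Then next layer: 8.
Every vertex is now reached.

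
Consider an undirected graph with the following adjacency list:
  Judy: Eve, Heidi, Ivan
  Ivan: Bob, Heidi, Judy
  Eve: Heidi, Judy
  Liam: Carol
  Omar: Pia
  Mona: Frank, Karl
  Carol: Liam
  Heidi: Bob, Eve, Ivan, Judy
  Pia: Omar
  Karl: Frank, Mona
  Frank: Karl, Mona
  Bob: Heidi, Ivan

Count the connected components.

From Bob: component {Bob, Eve, Heidi, Ivan, Judy}.
From Carol: component {Carol, Liam}.
From Frank: component {Frank, Karl, Mona}.
From Omar: component {Omar, Pia}.
That's 4 components.

4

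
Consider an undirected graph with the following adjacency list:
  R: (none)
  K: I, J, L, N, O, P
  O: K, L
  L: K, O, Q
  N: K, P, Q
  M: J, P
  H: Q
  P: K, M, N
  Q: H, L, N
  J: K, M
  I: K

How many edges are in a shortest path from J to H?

4

Distance 0: J.
Distance 1: K, M.
Distance 2: I, L, N, O, P.
Distance 3: Q.
Distance 4: H — contains H.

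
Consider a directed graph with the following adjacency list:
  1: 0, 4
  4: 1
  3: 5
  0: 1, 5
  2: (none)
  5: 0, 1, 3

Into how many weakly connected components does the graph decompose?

From 0: component {0, 1, 3, 4, 5}.
From 2: component {2}.
That's 2 components.

2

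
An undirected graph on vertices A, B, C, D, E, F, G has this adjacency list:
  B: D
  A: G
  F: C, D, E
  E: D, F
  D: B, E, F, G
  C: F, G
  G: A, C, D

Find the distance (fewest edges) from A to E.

3

Distance 0: A.
Distance 1: G.
Distance 2: C, D.
Distance 3: B, E, F — contains E.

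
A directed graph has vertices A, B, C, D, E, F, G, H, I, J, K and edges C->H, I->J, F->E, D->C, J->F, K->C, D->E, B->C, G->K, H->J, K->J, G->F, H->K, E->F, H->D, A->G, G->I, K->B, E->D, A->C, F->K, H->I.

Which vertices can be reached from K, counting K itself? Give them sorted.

Start at K.
Its neighbours: B, C, J.
Then their neighbours: F, H.
Then next layer: D, E, I.
Nothing further is reachable.

B, C, D, E, F, H, I, J, K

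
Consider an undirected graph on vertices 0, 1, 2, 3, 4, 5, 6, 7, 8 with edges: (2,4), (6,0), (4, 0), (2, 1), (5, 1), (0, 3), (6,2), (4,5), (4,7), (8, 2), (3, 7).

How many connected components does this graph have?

1

From 0: component {0, 1, 2, 3, 4, 5, 6, 7, 8}.
That's 1 component.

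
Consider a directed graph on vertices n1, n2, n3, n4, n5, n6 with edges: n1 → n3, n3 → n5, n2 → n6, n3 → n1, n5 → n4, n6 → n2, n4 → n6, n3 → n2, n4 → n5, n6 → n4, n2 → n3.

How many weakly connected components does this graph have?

1

From n1: component {n1, n2, n3, n4, n5, n6}.
That's 1 component.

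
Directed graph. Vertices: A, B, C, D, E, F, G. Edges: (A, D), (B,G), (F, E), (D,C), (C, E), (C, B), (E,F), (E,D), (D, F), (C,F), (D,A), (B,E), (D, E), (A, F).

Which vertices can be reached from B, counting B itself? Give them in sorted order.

A, B, C, D, E, F, G

Start at B.
Its neighbours: E, G.
Then their neighbours: D, F.
Then next layer: A, C.
Every vertex is now reached.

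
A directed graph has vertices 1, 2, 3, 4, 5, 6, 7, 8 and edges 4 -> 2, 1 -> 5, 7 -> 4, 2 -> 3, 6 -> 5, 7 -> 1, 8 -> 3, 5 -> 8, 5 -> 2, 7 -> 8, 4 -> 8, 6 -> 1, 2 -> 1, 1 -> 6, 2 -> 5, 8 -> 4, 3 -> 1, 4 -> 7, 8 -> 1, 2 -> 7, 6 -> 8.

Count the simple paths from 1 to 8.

7

1→5→2→7→4→8
1→5→2→7→8
1→5→8
1→6→5→2→7→4→8
1→6→5→2→7→8
1→6→5→8
1→6→8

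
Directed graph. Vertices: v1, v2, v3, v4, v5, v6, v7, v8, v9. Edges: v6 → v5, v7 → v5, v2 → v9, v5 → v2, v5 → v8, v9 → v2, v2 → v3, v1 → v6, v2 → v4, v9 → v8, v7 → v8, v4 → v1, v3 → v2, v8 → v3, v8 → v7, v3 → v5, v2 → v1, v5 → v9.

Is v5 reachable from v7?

Yes

Explore from v7.
Distance 1: reach v5, v8.
Found v5.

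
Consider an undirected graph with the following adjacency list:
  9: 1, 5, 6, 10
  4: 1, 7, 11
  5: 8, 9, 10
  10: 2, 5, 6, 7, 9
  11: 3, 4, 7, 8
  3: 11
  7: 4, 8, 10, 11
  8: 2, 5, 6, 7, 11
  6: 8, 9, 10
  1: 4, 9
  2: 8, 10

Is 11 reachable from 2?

Yes

Explore from 2.
Distance 1: reach 8, 10.
Distance 2: reach 5, 6, 7, 9, 11.
Found 11.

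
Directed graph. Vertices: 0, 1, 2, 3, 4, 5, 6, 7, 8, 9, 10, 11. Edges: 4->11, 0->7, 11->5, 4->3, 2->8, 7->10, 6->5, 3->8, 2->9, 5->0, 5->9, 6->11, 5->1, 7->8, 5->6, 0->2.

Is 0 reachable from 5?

Explore from 5.
Distance 1: reach 0, 1, 6, 9.
Found 0.

Yes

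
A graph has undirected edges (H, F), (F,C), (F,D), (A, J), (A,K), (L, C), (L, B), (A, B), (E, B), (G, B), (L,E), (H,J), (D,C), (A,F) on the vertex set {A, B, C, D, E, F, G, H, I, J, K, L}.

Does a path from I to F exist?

I has no edges, so nothing is reachable from it.

No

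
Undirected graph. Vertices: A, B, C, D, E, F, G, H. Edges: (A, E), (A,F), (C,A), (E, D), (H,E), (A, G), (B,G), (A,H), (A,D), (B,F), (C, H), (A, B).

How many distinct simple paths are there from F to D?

12

F–A–C–H–E–D
F–A–D
F–A–E–D
F–A–H–E–D
F–B–A–C–H–E–D
F–B–A–D
F–B–A–E–D
F–B–A–H–E–D
F–B–G–A–C–H–E–D
F–B–G–A–D
F–B–G–A–E–D
F–B–G–A–H–E–D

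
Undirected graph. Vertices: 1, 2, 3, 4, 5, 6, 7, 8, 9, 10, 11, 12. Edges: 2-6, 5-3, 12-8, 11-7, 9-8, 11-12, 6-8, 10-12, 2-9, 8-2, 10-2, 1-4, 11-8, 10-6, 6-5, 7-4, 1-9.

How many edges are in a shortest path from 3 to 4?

Distance 0: 3.
Distance 1: 5.
Distance 2: 6.
Distance 3: 2, 8, 10.
Distance 4: 9, 11, 12.
Distance 5: 1, 7.
Distance 6: 4 — contains 4.

6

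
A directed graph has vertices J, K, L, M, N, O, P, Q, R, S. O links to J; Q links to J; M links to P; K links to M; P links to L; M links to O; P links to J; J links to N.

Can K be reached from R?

R has no outgoing edges, so nothing is reachable from it.

No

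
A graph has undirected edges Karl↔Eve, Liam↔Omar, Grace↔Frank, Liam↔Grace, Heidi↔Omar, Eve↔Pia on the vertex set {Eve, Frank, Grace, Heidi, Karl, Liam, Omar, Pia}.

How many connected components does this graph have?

2

From Eve: component {Eve, Karl, Pia}.
From Frank: component {Frank, Grace, Heidi, Liam, Omar}.
That's 2 components.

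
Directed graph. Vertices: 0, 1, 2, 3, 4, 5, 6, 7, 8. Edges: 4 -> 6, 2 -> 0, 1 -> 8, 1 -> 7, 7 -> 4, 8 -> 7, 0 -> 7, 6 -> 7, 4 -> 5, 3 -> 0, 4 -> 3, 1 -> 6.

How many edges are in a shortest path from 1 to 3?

Distance 0: 1.
Distance 1: 6, 7, 8.
Distance 2: 4.
Distance 3: 3, 5 — contains 3.

3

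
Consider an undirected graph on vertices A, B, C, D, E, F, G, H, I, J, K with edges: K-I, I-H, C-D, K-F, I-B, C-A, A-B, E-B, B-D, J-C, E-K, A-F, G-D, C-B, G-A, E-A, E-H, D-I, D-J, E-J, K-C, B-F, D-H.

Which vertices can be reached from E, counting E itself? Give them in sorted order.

A, B, C, D, E, F, G, H, I, J, K

Start at E.
Its neighbours: A, B, H, J, K.
Then their neighbours: C, D, F, G, I.
Every vertex is now reached.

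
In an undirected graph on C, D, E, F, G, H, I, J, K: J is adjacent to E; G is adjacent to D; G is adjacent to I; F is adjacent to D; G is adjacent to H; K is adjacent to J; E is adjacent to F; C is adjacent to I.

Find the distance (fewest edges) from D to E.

2

Distance 0: D.
Distance 1: F, G.
Distance 2: E, H, I — contains E.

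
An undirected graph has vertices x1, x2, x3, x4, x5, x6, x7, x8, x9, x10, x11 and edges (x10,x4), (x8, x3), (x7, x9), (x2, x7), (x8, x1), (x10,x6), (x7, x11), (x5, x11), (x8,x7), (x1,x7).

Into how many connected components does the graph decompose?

From x1: component {x1, x2, x3, x5, x7, x8, x9, x11}.
From x4: component {x4, x6, x10}.
That's 2 components.

2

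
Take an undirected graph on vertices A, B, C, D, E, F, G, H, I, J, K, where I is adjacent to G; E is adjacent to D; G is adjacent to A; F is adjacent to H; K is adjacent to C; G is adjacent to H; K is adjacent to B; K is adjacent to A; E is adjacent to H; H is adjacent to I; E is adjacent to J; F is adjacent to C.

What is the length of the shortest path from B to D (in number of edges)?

Distance 0: B.
Distance 1: K.
Distance 2: A, C.
Distance 3: F, G.
Distance 4: H, I.
Distance 5: E.
Distance 6: D, J — contains D.

6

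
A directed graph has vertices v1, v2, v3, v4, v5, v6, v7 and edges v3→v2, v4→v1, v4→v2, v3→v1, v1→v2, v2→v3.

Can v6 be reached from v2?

No

Explore from v2.
Distance 1: reach v3.
Distance 2: reach v1.
The search from v2 is exhausted; no directed path reaches v6.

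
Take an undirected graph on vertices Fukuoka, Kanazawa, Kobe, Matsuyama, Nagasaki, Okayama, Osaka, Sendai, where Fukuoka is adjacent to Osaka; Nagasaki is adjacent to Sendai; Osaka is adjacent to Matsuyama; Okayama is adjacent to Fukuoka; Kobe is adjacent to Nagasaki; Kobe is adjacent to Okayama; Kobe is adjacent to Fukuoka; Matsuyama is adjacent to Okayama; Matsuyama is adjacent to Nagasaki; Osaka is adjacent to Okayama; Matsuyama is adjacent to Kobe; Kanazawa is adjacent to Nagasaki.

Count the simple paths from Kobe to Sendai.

Kobe–Fukuoka–Okayama–Matsuyama–Nagasaki–Sendai
Kobe–Fukuoka–Okayama–Osaka–Matsuyama–Nagasaki–Sendai
Kobe–Fukuoka–Osaka–Matsuyama–Nagasaki–Sendai
Kobe–Fukuoka–Osaka–Okayama–Matsuyama–Nagasaki–Sendai
Kobe–Matsuyama–Nagasaki–Sendai
Kobe–Nagasaki–Sendai
Kobe–Okayama–Fukuoka–Osaka–Matsuyama–Nagasaki–Sendai
Kobe–Okayama–Matsuyama–Nagasaki–Sendai
Kobe–Okayama–Osaka–Matsuyama–Nagasaki–Sendai

9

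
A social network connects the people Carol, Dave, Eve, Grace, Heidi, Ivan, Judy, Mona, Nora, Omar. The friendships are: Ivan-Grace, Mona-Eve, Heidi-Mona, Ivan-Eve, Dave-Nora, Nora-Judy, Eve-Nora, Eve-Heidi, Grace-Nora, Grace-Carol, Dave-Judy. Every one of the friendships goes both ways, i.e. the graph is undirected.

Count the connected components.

From Carol: component {Carol, Dave, Eve, Grace, Heidi, Ivan, Judy, Mona, Nora}.
From Omar: component {Omar}.
That's 2 components.

2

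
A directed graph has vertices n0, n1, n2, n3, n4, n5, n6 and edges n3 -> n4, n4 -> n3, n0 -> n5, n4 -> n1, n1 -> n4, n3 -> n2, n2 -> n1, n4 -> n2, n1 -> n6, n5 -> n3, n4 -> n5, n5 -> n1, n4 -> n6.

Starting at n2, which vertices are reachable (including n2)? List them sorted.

n1, n2, n3, n4, n5, n6

Start at n2.
Its neighbours: n1.
Then their neighbours: n4, n6.
Then next layer: n3, n5.
Nothing further is reachable.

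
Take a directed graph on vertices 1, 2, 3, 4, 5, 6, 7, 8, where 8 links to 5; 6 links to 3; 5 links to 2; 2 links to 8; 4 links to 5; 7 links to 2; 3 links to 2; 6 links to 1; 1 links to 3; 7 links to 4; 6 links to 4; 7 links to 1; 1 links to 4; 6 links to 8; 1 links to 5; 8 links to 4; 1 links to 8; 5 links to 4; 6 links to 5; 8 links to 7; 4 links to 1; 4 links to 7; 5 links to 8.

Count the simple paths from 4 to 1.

4

4→1
4→5→2→8→7→1
4→5→8→7→1
4→7→1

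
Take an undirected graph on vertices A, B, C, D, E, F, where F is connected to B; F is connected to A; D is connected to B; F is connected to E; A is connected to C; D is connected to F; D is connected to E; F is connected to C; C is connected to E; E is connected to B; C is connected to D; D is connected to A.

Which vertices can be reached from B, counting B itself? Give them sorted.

Start at B.
Its neighbours: D, E, F.
Then their neighbours: A, C.
Every vertex is now reached.

A, B, C, D, E, F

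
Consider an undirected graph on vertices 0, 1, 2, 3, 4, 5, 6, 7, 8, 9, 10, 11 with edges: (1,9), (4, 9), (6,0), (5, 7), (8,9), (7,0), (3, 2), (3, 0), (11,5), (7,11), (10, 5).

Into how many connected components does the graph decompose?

From 0: component {0, 2, 3, 5, 6, 7, 10, 11}.
From 1: component {1, 4, 8, 9}.
That's 2 components.

2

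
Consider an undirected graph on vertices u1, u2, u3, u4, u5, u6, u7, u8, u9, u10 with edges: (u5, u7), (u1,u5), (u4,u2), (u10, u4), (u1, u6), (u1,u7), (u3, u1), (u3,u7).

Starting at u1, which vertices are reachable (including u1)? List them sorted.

u1, u3, u5, u6, u7

Start at u1.
Its neighbours: u3, u5, u6, u7.
Nothing further is reachable.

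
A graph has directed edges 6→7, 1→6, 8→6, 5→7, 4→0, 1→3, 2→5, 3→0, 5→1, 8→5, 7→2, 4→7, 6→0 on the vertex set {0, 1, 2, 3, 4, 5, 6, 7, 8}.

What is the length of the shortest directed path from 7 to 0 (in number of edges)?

Distance 0: 7.
Distance 1: 2.
Distance 2: 5.
Distance 3: 1.
Distance 4: 3, 6.
Distance 5: 0 — contains 0.

5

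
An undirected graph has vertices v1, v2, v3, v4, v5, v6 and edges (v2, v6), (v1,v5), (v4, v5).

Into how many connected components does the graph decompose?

From v1: component {v1, v4, v5}.
From v2: component {v2, v6}.
From v3: component {v3}.
That's 3 components.

3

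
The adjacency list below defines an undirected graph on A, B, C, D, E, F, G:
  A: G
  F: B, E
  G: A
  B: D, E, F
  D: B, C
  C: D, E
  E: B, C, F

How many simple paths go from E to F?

3

E–B–F
E–C–D–B–F
E–F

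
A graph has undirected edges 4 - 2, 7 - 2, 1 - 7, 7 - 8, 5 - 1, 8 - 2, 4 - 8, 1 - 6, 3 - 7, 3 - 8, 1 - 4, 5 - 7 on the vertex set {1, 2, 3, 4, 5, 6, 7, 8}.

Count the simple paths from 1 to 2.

14

1–4–2
1–4–8–2
1–4–8–3–7–2
1–4–8–7–2
1–5–7–2
1–5–7–3–8–2
1–5–7–3–8–4–2
1–5–7–8–2
1–5–7–8–4–2
1–7–2
1–7–3–8–2
1–7–3–8–4–2
1–7–8–2
1–7–8–4–2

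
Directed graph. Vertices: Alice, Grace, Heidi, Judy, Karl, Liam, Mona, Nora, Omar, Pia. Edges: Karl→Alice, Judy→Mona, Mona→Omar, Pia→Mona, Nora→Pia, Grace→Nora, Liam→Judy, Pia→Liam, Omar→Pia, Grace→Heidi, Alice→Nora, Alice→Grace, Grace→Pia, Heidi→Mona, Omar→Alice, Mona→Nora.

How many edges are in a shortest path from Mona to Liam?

3

Distance 0: Mona.
Distance 1: Nora, Omar.
Distance 2: Alice, Pia.
Distance 3: Grace, Liam — contains Liam.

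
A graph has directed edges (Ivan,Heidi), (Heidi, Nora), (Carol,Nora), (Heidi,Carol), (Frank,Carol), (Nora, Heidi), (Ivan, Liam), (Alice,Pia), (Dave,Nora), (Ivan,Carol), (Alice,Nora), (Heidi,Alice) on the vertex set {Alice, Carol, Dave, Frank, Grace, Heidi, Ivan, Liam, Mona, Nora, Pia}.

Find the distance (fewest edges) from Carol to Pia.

4

Distance 0: Carol.
Distance 1: Nora.
Distance 2: Heidi.
Distance 3: Alice.
Distance 4: Pia — contains Pia.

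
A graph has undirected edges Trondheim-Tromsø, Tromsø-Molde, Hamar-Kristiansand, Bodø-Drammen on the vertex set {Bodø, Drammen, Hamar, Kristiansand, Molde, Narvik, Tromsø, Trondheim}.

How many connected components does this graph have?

From Bodø: component {Bodø, Drammen}.
From Hamar: component {Hamar, Kristiansand}.
From Molde: component {Molde, Tromsø, Trondheim}.
From Narvik: component {Narvik}.
That's 4 components.

4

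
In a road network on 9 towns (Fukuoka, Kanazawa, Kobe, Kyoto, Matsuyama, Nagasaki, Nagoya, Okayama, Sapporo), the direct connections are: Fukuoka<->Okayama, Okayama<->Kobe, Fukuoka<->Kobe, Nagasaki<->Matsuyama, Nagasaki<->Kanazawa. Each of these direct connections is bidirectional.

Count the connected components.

5

From Fukuoka: component {Fukuoka, Kobe, Okayama}.
From Kanazawa: component {Kanazawa, Matsuyama, Nagasaki}.
From Kyoto: component {Kyoto}.
From Nagoya: component {Nagoya}.
From Sapporo: component {Sapporo}.
That's 5 components.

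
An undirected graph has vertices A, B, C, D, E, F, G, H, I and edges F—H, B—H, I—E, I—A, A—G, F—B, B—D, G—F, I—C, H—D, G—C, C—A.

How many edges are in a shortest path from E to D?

6

Distance 0: E.
Distance 1: I.
Distance 2: A, C.
Distance 3: G.
Distance 4: F.
Distance 5: B, H.
Distance 6: D — contains D.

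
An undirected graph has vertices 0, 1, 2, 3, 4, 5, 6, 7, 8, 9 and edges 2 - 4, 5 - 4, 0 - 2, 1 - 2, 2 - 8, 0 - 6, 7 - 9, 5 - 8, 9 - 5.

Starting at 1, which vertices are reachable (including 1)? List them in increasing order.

0, 1, 2, 4, 5, 6, 7, 8, 9

Start at 1.
Its neighbours: 2.
Then their neighbours: 0, 4, 8.
Then next layer: 5, 6.
Then next layer: 9.
Then next layer: 7.
Nothing further is reachable.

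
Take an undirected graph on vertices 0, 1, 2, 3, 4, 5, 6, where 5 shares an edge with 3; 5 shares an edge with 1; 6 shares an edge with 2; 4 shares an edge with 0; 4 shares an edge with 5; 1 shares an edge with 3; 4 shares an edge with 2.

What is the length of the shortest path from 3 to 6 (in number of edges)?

4

Distance 0: 3.
Distance 1: 1, 5.
Distance 2: 4.
Distance 3: 0, 2.
Distance 4: 6 — contains 6.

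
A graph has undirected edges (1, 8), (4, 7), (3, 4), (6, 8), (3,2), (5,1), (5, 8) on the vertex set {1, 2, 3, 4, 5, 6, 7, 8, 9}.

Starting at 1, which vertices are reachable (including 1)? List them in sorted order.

Start at 1.
Its neighbours: 5, 8.
Then their neighbours: 6.
Nothing further is reachable.

1, 5, 6, 8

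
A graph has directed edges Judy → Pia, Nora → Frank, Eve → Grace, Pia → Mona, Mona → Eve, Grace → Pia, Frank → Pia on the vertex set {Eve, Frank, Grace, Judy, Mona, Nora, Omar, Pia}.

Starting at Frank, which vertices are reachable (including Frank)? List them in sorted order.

Eve, Frank, Grace, Mona, Pia

Start at Frank.
Its neighbours: Pia.
Then their neighbours: Mona.
Then next layer: Eve.
Then next layer: Grace.
Nothing further is reachable.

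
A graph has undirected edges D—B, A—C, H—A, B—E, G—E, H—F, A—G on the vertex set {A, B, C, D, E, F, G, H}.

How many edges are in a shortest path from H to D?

5

Distance 0: H.
Distance 1: A, F.
Distance 2: C, G.
Distance 3: E.
Distance 4: B.
Distance 5: D — contains D.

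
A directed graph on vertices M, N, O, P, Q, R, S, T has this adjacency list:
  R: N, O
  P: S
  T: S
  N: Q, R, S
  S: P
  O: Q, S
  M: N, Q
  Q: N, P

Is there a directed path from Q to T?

No

Explore from Q.
Distance 1: reach N, P.
Distance 2: reach R, S.
Distance 3: reach O.
The search from Q is exhausted; no directed path reaches T.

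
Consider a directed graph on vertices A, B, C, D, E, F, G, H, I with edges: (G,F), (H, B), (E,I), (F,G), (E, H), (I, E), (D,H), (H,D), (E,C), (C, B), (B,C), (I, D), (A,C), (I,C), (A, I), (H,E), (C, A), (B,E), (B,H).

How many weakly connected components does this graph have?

From A: component {A, B, C, D, E, H, I}.
From F: component {F, G}.
That's 2 components.

2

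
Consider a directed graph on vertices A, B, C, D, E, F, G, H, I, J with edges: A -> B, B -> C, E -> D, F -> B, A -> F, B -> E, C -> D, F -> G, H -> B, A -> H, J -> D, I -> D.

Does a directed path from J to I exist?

No

Explore from J.
Distance 1: reach D.
The search from J is exhausted; no directed path reaches I.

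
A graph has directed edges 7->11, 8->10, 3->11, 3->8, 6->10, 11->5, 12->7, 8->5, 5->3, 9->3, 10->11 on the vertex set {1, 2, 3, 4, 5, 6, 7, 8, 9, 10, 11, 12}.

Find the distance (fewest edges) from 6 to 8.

Distance 0: 6.
Distance 1: 10.
Distance 2: 11.
Distance 3: 5.
Distance 4: 3.
Distance 5: 8 — contains 8.

5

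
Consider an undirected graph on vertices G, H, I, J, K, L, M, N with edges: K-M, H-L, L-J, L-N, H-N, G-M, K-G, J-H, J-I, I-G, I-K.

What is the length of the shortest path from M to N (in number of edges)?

Distance 0: M.
Distance 1: G, K.
Distance 2: I.
Distance 3: J.
Distance 4: H, L.
Distance 5: N — contains N.

5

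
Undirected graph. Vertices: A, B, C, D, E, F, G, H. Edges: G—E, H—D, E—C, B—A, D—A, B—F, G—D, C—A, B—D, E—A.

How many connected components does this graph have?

From A: component {A, B, C, D, E, F, G, H}.
That's 1 component.

1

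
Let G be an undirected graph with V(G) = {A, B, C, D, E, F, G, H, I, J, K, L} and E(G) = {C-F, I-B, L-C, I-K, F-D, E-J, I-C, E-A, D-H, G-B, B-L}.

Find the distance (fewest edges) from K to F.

3

Distance 0: K.
Distance 1: I.
Distance 2: B, C.
Distance 3: F, G, L — contains F.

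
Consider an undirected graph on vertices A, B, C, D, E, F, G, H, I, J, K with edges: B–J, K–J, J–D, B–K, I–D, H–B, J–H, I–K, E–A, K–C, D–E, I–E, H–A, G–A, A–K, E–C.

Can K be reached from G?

Explore from G.
Distance 1: reach A.
Distance 2: reach E, H, K.
Found K.

Yes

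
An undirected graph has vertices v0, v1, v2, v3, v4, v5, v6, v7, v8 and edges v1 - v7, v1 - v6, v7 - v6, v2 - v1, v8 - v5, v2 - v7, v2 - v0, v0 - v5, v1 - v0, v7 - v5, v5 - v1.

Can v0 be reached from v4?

No

v4 has no edges, so nothing is reachable from it.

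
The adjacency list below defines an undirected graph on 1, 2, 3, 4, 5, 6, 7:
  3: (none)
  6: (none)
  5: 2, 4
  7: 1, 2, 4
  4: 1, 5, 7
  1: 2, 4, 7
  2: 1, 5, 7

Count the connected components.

From 1: component {1, 2, 4, 5, 7}.
From 3: component {3}.
From 6: component {6}.
That's 3 components.

3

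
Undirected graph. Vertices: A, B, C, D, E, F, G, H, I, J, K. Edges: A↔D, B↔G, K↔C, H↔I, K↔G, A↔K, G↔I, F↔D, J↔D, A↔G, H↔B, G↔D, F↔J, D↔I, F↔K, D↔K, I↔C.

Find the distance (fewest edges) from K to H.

Distance 0: K.
Distance 1: A, C, D, F, G.
Distance 2: B, I, J.
Distance 3: H — contains H.

3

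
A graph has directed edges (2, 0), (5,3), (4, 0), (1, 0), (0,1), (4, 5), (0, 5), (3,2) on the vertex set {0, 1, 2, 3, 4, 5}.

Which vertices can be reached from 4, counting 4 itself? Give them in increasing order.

Start at 4.
Its neighbours: 0, 5.
Then their neighbours: 1, 3.
Then next layer: 2.
Every vertex is now reached.

0, 1, 2, 3, 4, 5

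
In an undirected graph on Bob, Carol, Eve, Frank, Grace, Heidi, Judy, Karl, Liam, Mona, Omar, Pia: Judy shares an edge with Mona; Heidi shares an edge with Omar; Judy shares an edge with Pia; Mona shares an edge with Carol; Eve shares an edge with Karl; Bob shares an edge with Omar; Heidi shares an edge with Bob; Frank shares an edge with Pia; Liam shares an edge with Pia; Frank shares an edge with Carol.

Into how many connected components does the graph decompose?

From Bob: component {Bob, Heidi, Omar}.
From Carol: component {Carol, Frank, Judy, Liam, Mona, Pia}.
From Eve: component {Eve, Karl}.
From Grace: component {Grace}.
That's 4 components.

4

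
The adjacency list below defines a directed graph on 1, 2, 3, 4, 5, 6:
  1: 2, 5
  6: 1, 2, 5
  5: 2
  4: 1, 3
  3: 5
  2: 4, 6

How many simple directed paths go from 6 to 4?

4

6→1→2→4
6→1→5→2→4
6→2→4
6→5→2→4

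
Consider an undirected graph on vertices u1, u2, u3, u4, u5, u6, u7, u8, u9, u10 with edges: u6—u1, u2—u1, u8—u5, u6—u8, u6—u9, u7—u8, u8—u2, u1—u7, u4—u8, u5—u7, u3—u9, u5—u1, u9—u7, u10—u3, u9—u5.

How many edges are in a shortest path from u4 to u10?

Distance 0: u4.
Distance 1: u8.
Distance 2: u2, u5, u6, u7.
Distance 3: u1, u9.
Distance 4: u3.
Distance 5: u10 — contains u10.

5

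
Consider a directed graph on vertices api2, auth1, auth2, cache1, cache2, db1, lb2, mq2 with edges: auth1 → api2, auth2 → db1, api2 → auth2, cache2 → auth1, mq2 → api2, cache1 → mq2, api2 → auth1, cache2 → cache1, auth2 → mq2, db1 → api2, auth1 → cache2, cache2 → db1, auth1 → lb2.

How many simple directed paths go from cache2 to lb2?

cache2→auth1→lb2
cache2→cache1→mq2→api2→auth1→lb2
cache2→db1→api2→auth1→lb2

3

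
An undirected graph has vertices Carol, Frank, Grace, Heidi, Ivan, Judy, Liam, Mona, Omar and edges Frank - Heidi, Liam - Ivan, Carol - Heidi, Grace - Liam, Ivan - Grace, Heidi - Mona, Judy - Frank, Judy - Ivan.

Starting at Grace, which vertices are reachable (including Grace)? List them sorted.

Start at Grace.
Its neighbours: Ivan, Liam.
Then their neighbours: Judy.
Then next layer: Frank.
Then next layer: Heidi.
Then next layer: Carol, Mona.
Nothing further is reachable.

Carol, Frank, Grace, Heidi, Ivan, Judy, Liam, Mona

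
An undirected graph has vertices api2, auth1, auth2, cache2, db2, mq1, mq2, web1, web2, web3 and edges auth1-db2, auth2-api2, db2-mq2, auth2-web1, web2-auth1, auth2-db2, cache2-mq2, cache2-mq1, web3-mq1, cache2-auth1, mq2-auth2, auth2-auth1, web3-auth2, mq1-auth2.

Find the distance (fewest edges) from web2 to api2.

3

Distance 0: web2.
Distance 1: auth1.
Distance 2: auth2, cache2, db2.
Distance 3: api2, mq1, mq2, web1, web3 — contains api2.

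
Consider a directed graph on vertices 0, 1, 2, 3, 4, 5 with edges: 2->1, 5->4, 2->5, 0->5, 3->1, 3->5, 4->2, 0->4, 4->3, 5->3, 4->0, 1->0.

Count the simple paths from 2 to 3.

5

2→1→0→4→3
2→1→0→5→3
2→1→0→5→4→3
2→5→3
2→5→4→3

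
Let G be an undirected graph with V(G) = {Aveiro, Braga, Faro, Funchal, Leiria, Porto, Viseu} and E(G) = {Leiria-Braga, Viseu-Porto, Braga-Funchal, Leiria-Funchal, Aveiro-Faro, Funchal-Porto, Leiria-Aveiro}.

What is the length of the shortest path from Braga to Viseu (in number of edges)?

Distance 0: Braga.
Distance 1: Funchal, Leiria.
Distance 2: Aveiro, Porto.
Distance 3: Faro, Viseu — contains Viseu.

3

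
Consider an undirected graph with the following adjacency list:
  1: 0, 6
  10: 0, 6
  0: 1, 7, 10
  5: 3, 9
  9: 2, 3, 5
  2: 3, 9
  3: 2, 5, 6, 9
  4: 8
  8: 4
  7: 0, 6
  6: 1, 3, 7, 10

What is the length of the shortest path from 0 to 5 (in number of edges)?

4

Distance 0: 0.
Distance 1: 1, 7, 10.
Distance 2: 6.
Distance 3: 3.
Distance 4: 2, 5, 9 — contains 5.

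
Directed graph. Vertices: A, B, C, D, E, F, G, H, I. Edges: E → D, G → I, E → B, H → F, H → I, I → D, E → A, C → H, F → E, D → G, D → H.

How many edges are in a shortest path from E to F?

3

Distance 0: E.
Distance 1: A, B, D.
Distance 2: G, H.
Distance 3: F, I — contains F.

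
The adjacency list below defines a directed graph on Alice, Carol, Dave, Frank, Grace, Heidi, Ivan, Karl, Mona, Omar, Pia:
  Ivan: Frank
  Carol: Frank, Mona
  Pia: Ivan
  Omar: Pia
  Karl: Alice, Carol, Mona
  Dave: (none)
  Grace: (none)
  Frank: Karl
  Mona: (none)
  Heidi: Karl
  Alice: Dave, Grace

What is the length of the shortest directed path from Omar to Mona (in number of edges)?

5

Distance 0: Omar.
Distance 1: Pia.
Distance 2: Ivan.
Distance 3: Frank.
Distance 4: Karl.
Distance 5: Alice, Carol, Mona — contains Mona.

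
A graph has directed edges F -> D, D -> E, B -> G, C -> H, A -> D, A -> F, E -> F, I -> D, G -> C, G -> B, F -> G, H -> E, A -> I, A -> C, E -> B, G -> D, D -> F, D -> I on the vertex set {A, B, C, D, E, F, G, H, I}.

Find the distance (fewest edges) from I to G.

3

Distance 0: I.
Distance 1: D.
Distance 2: E, F.
Distance 3: B, G — contains G.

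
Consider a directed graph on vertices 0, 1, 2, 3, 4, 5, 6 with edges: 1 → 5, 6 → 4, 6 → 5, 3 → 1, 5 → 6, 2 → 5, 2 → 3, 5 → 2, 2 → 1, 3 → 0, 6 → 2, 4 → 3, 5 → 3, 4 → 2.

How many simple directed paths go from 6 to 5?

8

6→2→1→5
6→2→3→1→5
6→2→5
6→4→2→1→5
6→4→2→3→1→5
6→4→2→5
6→4→3→1→5
6→5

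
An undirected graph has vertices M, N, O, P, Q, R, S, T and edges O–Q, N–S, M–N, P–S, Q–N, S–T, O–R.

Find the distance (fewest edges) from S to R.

Distance 0: S.
Distance 1: N, P, T.
Distance 2: M, Q.
Distance 3: O.
Distance 4: R — contains R.

4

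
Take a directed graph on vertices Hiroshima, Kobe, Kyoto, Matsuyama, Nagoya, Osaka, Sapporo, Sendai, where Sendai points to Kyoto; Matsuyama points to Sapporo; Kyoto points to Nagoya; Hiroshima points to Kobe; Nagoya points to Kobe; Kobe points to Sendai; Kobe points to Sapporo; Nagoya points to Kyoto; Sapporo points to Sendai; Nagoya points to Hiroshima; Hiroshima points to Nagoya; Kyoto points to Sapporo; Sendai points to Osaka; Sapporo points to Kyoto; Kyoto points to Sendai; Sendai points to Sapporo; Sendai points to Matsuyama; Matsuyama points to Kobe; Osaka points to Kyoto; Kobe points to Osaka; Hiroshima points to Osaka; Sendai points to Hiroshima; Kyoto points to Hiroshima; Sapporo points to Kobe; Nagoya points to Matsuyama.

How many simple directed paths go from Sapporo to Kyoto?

Sapporo→Kobe→Osaka→Kyoto
Sapporo→Kobe→Sendai→Hiroshima→Nagoya→Kyoto
Sapporo→Kobe→Sendai→Hiroshima→Osaka→Kyoto
Sapporo→Kobe→Sendai→Kyoto
Sapporo→Kobe→Sendai→Osaka→Kyoto
Sapporo→Kyoto
Sapporo→Sendai→Hiroshima→Kobe→Osaka→Kyoto
Sapporo→Sendai→Hiroshima→Nagoya→Kobe→Osaka→Kyoto
Sapporo→Sendai→Hiroshima→Nagoya→Kyoto
Sapporo→Sendai→Hiroshima→Nagoya→Matsuyama→Kobe→Osaka→Kyoto
Sapporo→Sendai→Hiroshima→Osaka→Kyoto
Sapporo→Sendai→Kyoto
Sapporo→Sendai→Matsuyama→Kobe→Osaka→Kyoto
Sapporo→Sendai→Osaka→Kyoto

14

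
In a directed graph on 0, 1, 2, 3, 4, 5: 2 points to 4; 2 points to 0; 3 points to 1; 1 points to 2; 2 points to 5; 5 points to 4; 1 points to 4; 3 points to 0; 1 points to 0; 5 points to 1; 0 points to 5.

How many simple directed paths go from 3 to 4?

3→0→5→1→2→4
3→0→5→1→4
3→0→5→4
3→1→0→5→4
3→1→2→0→5→4
3→1→2→4
3→1→2→5→4
3→1→4

8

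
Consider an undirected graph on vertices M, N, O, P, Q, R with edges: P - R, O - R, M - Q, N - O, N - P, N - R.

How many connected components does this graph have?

From M: component {M, Q}.
From N: component {N, O, P, R}.
That's 2 components.

2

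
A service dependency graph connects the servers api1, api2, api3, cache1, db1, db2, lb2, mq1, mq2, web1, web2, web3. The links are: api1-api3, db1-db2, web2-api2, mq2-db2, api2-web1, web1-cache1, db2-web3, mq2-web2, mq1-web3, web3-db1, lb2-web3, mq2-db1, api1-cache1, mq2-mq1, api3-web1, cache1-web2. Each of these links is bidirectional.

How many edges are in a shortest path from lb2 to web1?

6

Distance 0: lb2.
Distance 1: web3.
Distance 2: db1, db2, mq1.
Distance 3: mq2.
Distance 4: web2.
Distance 5: api2, cache1.
Distance 6: api1, web1 — contains web1.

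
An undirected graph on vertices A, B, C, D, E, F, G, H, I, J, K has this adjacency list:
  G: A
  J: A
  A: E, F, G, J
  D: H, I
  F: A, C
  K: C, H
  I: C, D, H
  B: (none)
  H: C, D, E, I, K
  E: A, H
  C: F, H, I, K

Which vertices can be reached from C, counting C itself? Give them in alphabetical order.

Start at C.
Its neighbours: F, H, I, K.
Then their neighbours: A, D, E.
Then next layer: G, J.
Nothing further is reachable.

A, C, D, E, F, G, H, I, J, K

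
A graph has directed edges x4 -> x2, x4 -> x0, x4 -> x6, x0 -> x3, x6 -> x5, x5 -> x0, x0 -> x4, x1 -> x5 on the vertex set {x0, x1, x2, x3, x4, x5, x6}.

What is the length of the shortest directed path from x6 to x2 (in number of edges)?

Distance 0: x6.
Distance 1: x5.
Distance 2: x0.
Distance 3: x3, x4.
Distance 4: x2 — contains x2.

4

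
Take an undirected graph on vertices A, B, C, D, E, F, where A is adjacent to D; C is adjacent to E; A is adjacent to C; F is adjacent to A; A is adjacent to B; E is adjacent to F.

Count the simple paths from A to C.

A–C
A–F–E–C

2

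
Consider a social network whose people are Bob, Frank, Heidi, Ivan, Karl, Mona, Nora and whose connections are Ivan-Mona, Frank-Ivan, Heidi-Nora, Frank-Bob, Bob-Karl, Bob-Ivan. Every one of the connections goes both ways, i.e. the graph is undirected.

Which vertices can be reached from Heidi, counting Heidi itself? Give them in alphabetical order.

Start at Heidi.
Its neighbours: Nora.
Nothing further is reachable.

Heidi, Nora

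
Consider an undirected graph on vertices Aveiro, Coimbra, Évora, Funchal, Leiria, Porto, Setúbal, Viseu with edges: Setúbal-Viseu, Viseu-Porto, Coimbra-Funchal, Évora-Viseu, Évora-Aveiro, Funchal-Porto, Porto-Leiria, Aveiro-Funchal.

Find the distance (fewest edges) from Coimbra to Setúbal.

4

Distance 0: Coimbra.
Distance 1: Funchal.
Distance 2: Aveiro, Porto.
Distance 3: Évora, Leiria, Viseu.
Distance 4: Setúbal — contains Setúbal.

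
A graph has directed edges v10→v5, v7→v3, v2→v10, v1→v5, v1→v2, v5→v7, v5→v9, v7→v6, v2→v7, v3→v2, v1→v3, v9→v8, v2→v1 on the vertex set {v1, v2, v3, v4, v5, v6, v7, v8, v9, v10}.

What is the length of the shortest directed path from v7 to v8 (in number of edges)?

6

Distance 0: v7.
Distance 1: v3, v6.
Distance 2: v2.
Distance 3: v1, v10.
Distance 4: v5.
Distance 5: v9.
Distance 6: v8 — contains v8.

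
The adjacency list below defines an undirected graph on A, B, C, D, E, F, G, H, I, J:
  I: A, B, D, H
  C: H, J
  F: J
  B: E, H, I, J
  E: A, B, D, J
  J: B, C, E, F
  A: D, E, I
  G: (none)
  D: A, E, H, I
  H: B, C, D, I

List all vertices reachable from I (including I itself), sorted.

Start at I.
Its neighbours: A, B, D, H.
Then their neighbours: C, E, J.
Then next layer: F.
Nothing further is reachable.

A, B, C, D, E, F, H, I, J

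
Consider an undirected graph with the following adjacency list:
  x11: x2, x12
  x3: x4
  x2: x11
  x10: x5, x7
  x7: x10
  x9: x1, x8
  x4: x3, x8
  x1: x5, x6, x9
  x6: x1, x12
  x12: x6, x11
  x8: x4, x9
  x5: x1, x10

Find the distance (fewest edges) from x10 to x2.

6

Distance 0: x10.
Distance 1: x5, x7.
Distance 2: x1.
Distance 3: x6, x9.
Distance 4: x8, x12.
Distance 5: x4, x11.
Distance 6: x2, x3 — contains x2.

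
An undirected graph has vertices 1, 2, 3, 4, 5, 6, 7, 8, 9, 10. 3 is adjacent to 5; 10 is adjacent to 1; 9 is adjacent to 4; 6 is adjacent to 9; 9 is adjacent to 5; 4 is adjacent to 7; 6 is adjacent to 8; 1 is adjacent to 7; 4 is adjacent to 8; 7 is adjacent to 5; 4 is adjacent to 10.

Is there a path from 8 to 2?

Explore from 8.
Distance 1: reach 4, 6.
Distance 2: reach 7, 9, 10.
Distance 3: reach 1, 5.
Distance 4: reach 3.
The search is exhausted without reaching 2; it lies in a different component.

No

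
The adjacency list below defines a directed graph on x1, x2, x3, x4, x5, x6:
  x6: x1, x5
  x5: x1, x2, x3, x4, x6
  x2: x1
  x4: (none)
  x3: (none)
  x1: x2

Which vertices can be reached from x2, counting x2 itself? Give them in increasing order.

x1, x2

Start at x2.
Its neighbours: x1.
Nothing further is reachable.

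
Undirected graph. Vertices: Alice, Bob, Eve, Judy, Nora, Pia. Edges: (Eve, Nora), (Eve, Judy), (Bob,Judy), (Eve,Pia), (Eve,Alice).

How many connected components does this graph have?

From Alice: component {Alice, Bob, Eve, Judy, Nora, Pia}.
That's 1 component.

1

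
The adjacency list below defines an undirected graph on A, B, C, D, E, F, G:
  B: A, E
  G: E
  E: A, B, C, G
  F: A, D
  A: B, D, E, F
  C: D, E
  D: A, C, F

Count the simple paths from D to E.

D–A–B–E
D–A–E
D–C–E
D–F–A–B–E
D–F–A–E

5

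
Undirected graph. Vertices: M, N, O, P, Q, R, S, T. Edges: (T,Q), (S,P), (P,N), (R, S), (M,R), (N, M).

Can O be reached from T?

No

Explore from T.
Distance 1: reach Q.
The search is exhausted without reaching O; it lies in a different component.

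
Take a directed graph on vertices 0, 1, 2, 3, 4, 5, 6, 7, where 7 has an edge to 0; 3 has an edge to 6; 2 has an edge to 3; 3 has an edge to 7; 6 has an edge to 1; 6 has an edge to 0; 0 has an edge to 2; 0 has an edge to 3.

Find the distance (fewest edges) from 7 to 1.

4

Distance 0: 7.
Distance 1: 0.
Distance 2: 2, 3.
Distance 3: 6.
Distance 4: 1 — contains 1.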